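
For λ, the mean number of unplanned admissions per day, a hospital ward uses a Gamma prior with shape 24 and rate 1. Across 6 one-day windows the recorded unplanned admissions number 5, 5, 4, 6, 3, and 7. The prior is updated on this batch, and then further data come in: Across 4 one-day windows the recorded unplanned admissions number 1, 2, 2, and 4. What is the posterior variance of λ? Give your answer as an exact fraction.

Total count: 5 + 5 + 4 + 6 + 3 + 7 = 30.
Total exposure: 6 days.
After the first batch: Gamma(24 + 30, 1 + 6) = Gamma(54, 7).
Total count: 1 + 2 + 2 + 4 = 9.
Total exposure: 4 days.
After the second batch: Gamma(54 + 9, 7 + 4) = Gamma(63, 11).
Posterior variance = α'/β'² = 63/121.

63/121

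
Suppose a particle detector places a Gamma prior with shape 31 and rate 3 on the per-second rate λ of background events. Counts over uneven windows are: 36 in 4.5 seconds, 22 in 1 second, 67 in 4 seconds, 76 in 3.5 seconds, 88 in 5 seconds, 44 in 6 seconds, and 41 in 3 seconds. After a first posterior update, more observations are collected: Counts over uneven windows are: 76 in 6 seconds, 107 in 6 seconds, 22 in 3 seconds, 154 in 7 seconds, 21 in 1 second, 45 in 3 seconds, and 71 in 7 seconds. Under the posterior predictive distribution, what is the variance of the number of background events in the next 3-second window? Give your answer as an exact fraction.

Total count: 36 + 22 + 67 + 76 + 88 + 44 + 41 = 374.
Total exposure: 4.5 + 1 + 4 + 3.5 + 5 + 6 + 3 = 27 seconds.
After the first batch: Gamma(31 + 374, 3 + 27) = Gamma(405, 30).
Total count: 76 + 107 + 22 + 154 + 21 + 45 + 71 = 496.
Total exposure: 6 + 6 + 3 + 7 + 1 + 3 + 7 = 33 seconds.
After the second batch: Gamma(405 + 496, 30 + 33) = Gamma(901, 63).
The posterior predictive for a window of length T is Negative Binomial with variance T·α'·(β'+T)/β'² = 3·901·66/3969 = 19822/441.

19822/441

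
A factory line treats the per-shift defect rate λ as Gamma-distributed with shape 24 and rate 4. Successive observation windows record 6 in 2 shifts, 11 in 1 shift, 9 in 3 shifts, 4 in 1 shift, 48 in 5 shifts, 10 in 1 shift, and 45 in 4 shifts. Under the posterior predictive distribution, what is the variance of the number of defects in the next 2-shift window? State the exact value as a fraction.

7222/441

Total count: 6 + 11 + 9 + 4 + 48 + 10 + 45 = 133.
Total exposure: 2 + 1 + 3 + 1 + 5 + 1 + 4 = 17 shifts.
Conjugate update: add total count to the shape and total exposure to the rate, giving Gamma(157, 21).
The posterior predictive for a window of length T is Negative Binomial with variance T·α'·(β'+T)/β'² = 2·157·23/441 = 7222/441.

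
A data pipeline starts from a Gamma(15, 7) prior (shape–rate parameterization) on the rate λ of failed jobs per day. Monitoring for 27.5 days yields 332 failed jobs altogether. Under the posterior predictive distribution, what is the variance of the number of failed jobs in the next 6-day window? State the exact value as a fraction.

Total count 332 over total exposure 27.5 days.
By Gamma–Poisson conjugacy, the posterior is Gamma(α + Σx, β + Σt) = Gamma(15 + 332, 7 + 27.5) = Gamma(347, 69/2).
The posterior predictive for a window of length T is Negative Binomial with variance T·α'·(β'+T)/β'² = 6·347·(81/2)/(4761/4) = 37476/529.

37476/529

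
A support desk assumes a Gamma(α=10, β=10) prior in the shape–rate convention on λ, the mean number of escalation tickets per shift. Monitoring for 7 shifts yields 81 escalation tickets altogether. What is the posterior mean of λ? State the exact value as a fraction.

91/17

Total count 81 over total exposure 7 shifts.
The Gamma prior is conjugate for the Poisson rate, so λ | data ~ Gamma(10+81, 10+7) = Gamma(91, 17).
Posterior mean = α'/β' = 91/17.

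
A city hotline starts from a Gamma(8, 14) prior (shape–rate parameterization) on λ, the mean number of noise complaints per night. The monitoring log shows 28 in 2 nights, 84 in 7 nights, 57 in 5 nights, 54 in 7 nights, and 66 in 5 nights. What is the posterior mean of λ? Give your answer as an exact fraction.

297/40

Total count: 28 + 84 + 57 + 54 + 66 = 289.
Total exposure: 2 + 7 + 5 + 7 + 5 = 26 nights.
Posterior: α' = 8 + 289 = 297, β' = 14 + 26 = 40.
Posterior mean = α'/β' = 297/40.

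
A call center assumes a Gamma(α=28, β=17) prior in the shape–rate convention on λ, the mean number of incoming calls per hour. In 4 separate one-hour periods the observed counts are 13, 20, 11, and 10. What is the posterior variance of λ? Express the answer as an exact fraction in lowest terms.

Total count: 13 + 20 + 11 + 10 = 54.
Total exposure: 4 hours.
Conjugate update: add total count to the shape and total exposure to the rate, giving Gamma(82, 21).
Posterior variance = α'/β'² = 82/441.

82/441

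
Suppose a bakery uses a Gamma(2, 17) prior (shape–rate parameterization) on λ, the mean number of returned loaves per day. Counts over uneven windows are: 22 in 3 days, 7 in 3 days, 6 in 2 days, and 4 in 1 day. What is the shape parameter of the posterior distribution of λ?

41

Total count: 22 + 7 + 6 + 4 = 39.
Total exposure: 3 + 3 + 2 + 1 = 9 days.
By Gamma–Poisson conjugacy, the posterior is Gamma(α + Σx, β + Σt) = Gamma(2 + 39, 17 + 9) = Gamma(41, 26).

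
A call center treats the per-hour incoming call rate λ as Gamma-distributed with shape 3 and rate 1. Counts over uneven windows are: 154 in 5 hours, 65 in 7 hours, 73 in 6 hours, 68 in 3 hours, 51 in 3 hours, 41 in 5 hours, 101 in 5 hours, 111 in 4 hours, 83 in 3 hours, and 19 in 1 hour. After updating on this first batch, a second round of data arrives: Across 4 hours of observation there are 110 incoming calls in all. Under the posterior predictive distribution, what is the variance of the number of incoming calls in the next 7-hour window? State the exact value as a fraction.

332262/2209

Total count: 154 + 65 + 73 + 68 + 51 + 41 + 101 + 111 + 83 + 19 = 766.
Total exposure: 5 + 7 + 6 + 3 + 3 + 5 + 5 + 4 + 3 + 1 = 42 hours.
After the first batch: Gamma(3 + 766, 1 + 42) = Gamma(769, 43).
Total count 110 over total exposure 4 hours.
After the second batch: Gamma(769 + 110, 43 + 4) = Gamma(879, 47).
The posterior predictive for a window of length T is Negative Binomial with variance T·α'·(β'+T)/β'² = 7·879·54/2209 = 332262/2209.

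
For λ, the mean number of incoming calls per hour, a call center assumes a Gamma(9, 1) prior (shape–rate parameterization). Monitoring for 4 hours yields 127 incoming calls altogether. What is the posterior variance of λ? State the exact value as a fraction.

Total count 127 over total exposure 4 hours.
By Gamma–Poisson conjugacy, the posterior is Gamma(α + Σx, β + Σt) = Gamma(9 + 127, 1 + 4) = Gamma(136, 5).
Posterior variance = α'/β'² = 136/25.

136/25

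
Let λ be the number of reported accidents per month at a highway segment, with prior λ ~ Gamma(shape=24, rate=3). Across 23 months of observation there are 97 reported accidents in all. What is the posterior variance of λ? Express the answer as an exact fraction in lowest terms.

Total count 97 over total exposure 23 months.
Conjugate update: add total count to the shape and total exposure to the rate, giving Gamma(121, 26).
Posterior variance = α'/β'² = 121/676.

121/676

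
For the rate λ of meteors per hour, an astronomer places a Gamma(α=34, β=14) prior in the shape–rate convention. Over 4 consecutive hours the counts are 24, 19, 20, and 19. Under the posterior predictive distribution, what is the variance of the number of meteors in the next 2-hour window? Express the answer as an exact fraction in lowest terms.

Total count: 24 + 19 + 20 + 19 = 82.
Total exposure: 4 hours.
Posterior: α' = 34 + 82 = 116, β' = 14 + 4 = 18.
The posterior predictive for a window of length T is Negative Binomial with variance T·α'·(β'+T)/β'² = 2·116·20/324 = 1160/81.

1160/81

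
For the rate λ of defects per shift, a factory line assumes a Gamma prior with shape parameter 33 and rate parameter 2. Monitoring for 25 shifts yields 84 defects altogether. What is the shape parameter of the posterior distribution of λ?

Total count 84 over total exposure 25 shifts.
Conjugate update: add total count to the shape and total exposure to the rate, giving Gamma(117, 27).

117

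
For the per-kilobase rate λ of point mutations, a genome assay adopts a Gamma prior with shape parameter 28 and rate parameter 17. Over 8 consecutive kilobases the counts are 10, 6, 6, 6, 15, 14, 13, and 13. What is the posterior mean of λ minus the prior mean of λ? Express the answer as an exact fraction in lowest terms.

1187/425

Total count: 10 + 6 + 6 + 6 + 15 + 14 + 13 + 13 = 83.
Total exposure: 8 kilobases.
The Gamma prior is conjugate for the Poisson rate, so λ | data ~ Gamma(28+83, 17+8) = Gamma(111, 25).
Posterior mean = 111/25 = 111/25; prior mean = 28/17 = 28/17. Difference = 111/25 − 28/17 = 1187/425.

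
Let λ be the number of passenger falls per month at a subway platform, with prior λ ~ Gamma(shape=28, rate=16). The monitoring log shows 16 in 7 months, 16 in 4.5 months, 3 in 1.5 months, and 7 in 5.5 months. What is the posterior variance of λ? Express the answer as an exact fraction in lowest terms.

Total count: 16 + 16 + 3 + 7 = 42.
Total exposure: 7 + 4.5 + 1.5 + 5.5 = 18.5 months.
Posterior: α' = 28 + 42 = 70, β' = 16 + 18.5 = 69/2.
Posterior variance = α'/β'² = 70/(4761/4) = 280/4761.

280/4761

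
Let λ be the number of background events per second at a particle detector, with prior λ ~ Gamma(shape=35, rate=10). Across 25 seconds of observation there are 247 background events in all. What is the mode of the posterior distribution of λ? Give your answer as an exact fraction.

Total count 247 over total exposure 25 seconds.
Conjugate update: add total count to the shape and total exposure to the rate, giving Gamma(282, 35).
Posterior mode = (α'−1)/β' = 281/35.

281/35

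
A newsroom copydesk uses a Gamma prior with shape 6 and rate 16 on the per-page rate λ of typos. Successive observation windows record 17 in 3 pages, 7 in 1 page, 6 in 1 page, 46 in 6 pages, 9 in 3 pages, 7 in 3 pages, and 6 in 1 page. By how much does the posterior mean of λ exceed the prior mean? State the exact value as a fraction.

365/136

Total count: 17 + 7 + 6 + 46 + 9 + 7 + 6 = 98.
Total exposure: 3 + 1 + 1 + 6 + 3 + 3 + 1 = 18 pages.
Gamma(α, β) with Poisson data over total exposure Σt gives posterior Gamma(α+Σx, β+Σt) = Gamma(104, 34).
Posterior mean = 104/34 = 52/17; prior mean = 6/16 = 3/8. Difference = 52/17 − 3/8 = 365/136.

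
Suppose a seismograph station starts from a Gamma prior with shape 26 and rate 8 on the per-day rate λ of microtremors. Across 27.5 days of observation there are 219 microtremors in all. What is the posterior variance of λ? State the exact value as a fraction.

Total count 219 over total exposure 27.5 days.
By Gamma–Poisson conjugacy, the posterior is Gamma(α + Σx, β + Σt) = Gamma(26 + 219, 8 + 27.5) = Gamma(245, 71/2).
Posterior variance = α'/β'² = 245/(5041/4) = 980/5041.

980/5041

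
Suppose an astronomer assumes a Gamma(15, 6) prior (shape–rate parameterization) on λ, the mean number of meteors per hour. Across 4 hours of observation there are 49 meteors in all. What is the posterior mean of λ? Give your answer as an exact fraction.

32/5

Total count 49 over total exposure 4 hours.
By Gamma–Poisson conjugacy, the posterior is Gamma(α + Σx, β + Σt) = Gamma(15 + 49, 6 + 4) = Gamma(64, 10).
Posterior mean = α'/β' = 64/10 = 32/5.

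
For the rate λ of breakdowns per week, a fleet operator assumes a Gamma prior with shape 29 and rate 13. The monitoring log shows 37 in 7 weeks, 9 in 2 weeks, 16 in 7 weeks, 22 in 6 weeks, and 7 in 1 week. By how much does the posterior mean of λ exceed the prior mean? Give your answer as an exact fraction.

Total count: 37 + 9 + 16 + 22 + 7 = 91.
Total exposure: 7 + 2 + 7 + 6 + 1 = 23 weeks.
Conjugate update: add total count to the shape and total exposure to the rate, giving Gamma(120, 36).
Posterior mean = 120/36 = 10/3; prior mean = 29/13 = 29/13. Difference = 10/3 − 29/13 = 43/39.

43/39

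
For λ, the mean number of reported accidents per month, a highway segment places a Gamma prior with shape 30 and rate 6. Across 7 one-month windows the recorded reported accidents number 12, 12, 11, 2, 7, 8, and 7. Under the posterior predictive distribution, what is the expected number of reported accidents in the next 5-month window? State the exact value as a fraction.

445/13

Total count: 12 + 12 + 11 + 2 + 7 + 8 + 7 = 59.
Total exposure: 7 months.
By Gamma–Poisson conjugacy, the posterior is Gamma(α + Σx, β + Σt) = Gamma(30 + 59, 6 + 7) = Gamma(89, 13).
Predictive mean over a 5-month window = T·E[λ|data] = 5·89/13 = 445/13.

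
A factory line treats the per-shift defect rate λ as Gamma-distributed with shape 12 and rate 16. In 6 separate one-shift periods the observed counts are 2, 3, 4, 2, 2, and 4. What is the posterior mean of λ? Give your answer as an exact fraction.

29/22

Total count: 2 + 3 + 4 + 2 + 2 + 4 = 17.
Total exposure: 6 shifts.
Posterior: α' = 12 + 17 = 29, β' = 16 + 6 = 22.
Posterior mean = α'/β' = 29/22.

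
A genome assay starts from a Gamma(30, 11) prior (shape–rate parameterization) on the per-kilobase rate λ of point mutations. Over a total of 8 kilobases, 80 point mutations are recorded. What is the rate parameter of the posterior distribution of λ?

19

Total count 80 over total exposure 8 kilobases.
Gamma(α, β) with Poisson data over total exposure Σt gives posterior Gamma(α+Σx, β+Σt) = Gamma(110, 19).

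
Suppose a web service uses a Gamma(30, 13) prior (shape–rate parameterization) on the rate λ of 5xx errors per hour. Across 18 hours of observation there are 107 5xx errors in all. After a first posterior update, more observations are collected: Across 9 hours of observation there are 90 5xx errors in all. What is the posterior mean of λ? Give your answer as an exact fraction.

Total count 107 over total exposure 18 hours.
After the first batch: Gamma(30 + 107, 13 + 18) = Gamma(137, 31).
Total count 90 over total exposure 9 hours.
After the second batch: Gamma(137 + 90, 31 + 9) = Gamma(227, 40).
Posterior mean = α'/β' = 227/40.

227/40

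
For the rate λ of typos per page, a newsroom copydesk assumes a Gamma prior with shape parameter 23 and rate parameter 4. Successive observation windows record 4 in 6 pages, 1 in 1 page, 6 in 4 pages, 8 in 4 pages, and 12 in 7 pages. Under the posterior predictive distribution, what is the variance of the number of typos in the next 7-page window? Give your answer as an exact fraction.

Total count: 4 + 1 + 6 + 8 + 12 = 31.
Total exposure: 6 + 1 + 4 + 4 + 7 = 22 pages.
Conjugate update: add total count to the shape and total exposure to the rate, giving Gamma(54, 26).
The posterior predictive for a window of length T is Negative Binomial with variance T·α'·(β'+T)/β'² = 7·54·33/676 = 6237/338.

6237/338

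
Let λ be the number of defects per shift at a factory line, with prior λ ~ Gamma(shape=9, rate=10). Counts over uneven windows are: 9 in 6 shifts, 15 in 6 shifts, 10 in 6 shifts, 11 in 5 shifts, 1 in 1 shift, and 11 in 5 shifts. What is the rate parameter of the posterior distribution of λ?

39

Total count: 9 + 15 + 10 + 11 + 1 + 11 = 57.
Total exposure: 6 + 6 + 6 + 5 + 1 + 5 = 29 shifts.
Gamma(α, β) with Poisson data over total exposure Σt gives posterior Gamma(α+Σx, β+Σt) = Gamma(66, 39).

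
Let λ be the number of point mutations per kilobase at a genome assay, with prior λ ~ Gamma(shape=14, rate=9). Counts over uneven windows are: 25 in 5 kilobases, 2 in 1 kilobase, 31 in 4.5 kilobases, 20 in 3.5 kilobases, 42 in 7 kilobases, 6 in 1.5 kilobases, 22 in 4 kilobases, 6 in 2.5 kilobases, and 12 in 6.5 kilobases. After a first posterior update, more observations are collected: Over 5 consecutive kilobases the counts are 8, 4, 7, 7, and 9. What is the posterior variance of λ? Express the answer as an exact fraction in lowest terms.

860/9801

Total count: 25 + 2 + 31 + 20 + 42 + 6 + 22 + 6 + 12 = 166.
Total exposure: 5 + 1 + 4.5 + 3.5 + 7 + 1.5 + 4 + 2.5 + 6.5 = 35.5 kilobases.
After the first batch: Gamma(14 + 166, 9 + 35.5) = Gamma(180, 89/2).
Total count: 8 + 4 + 7 + 7 + 9 = 35.
Total exposure: 5 kilobases.
After the second batch: Gamma(180 + 35, 89/2 + 5) = Gamma(215, 99/2).
Posterior variance = α'/β'² = 215/(9801/4) = 860/9801.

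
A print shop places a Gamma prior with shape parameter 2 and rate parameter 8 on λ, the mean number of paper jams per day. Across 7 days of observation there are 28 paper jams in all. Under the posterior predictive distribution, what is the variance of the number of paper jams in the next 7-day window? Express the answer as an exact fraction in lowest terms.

308/15

Total count 28 over total exposure 7 days.
The Gamma prior is conjugate for the Poisson rate, so λ | data ~ Gamma(2+28, 8+7) = Gamma(30, 15).
The posterior predictive for a window of length T is Negative Binomial with variance T·α'·(β'+T)/β'² = 7·30·22/225 = 308/15.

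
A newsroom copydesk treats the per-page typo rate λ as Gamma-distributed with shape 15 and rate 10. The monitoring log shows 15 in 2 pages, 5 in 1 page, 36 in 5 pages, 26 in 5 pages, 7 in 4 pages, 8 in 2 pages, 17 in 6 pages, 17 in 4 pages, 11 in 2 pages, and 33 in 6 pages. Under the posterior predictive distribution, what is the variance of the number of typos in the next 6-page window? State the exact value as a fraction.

60420/2209

Total count: 15 + 5 + 36 + 26 + 7 + 8 + 17 + 17 + 11 + 33 = 175.
Total exposure: 2 + 1 + 5 + 5 + 4 + 2 + 6 + 4 + 2 + 6 = 37 pages.
The Gamma prior is conjugate for the Poisson rate, so λ | data ~ Gamma(15+175, 10+37) = Gamma(190, 47).
The posterior predictive for a window of length T is Negative Binomial with variance T·α'·(β'+T)/β'² = 6·190·53/2209 = 60420/2209.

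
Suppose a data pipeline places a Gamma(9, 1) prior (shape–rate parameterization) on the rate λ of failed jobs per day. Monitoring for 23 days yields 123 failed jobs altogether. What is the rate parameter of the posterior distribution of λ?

Total count 123 over total exposure 23 days.
Posterior: α' = 9 + 123 = 132, β' = 1 + 23 = 24.

24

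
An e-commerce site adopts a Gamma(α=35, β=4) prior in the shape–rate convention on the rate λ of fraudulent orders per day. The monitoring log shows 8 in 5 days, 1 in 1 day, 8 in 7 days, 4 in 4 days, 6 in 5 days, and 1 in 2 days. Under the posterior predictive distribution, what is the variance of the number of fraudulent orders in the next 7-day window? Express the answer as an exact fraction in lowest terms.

315/16

Total count: 8 + 1 + 8 + 4 + 6 + 1 = 28.
Total exposure: 5 + 1 + 7 + 4 + 5 + 2 = 24 days.
Posterior: α' = 35 + 28 = 63, β' = 4 + 24 = 28.
The posterior predictive for a window of length T is Negative Binomial with variance T·α'·(β'+T)/β'² = 7·63·35/784 = 315/16.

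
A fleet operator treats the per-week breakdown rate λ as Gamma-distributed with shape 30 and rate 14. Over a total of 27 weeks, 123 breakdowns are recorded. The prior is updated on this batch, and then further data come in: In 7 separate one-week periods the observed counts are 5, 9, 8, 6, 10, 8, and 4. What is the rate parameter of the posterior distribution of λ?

48

Total count 123 over total exposure 27 weeks.
After the first batch: Gamma(30 + 123, 14 + 27) = Gamma(153, 41).
Total count: 5 + 9 + 8 + 6 + 10 + 8 + 4 = 50.
Total exposure: 7 weeks.
After the second batch: Gamma(153 + 50, 41 + 7) = Gamma(203, 48).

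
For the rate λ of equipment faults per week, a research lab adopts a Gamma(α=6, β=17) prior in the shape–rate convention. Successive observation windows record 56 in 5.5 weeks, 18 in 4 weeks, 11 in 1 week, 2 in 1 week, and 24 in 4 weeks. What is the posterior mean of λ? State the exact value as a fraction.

Total count: 56 + 18 + 11 + 2 + 24 = 111.
Total exposure: 5.5 + 4 + 1 + 1 + 4 = 15.5 weeks.
Posterior: α' = 6 + 111 = 117, β' = 17 + 15.5 = 65/2.
Posterior mean = α'/β' = 117/(65/2) = 18/5.

18/5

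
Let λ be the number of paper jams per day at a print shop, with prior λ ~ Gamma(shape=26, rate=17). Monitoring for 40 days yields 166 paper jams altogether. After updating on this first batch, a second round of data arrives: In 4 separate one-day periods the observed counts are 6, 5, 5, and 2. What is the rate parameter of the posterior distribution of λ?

61

Total count 166 over total exposure 40 days.
After the first batch: Gamma(26 + 166, 17 + 40) = Gamma(192, 57).
Total count: 6 + 5 + 5 + 2 = 18.
Total exposure: 4 days.
After the second batch: Gamma(192 + 18, 57 + 4) = Gamma(210, 61).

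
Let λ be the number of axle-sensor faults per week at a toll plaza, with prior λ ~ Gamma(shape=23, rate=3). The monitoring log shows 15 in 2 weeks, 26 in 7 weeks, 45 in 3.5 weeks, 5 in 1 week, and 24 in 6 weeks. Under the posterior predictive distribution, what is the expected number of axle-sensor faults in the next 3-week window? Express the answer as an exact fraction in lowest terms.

92/5

Total count: 15 + 26 + 45 + 5 + 24 = 115.
Total exposure: 2 + 7 + 3.5 + 1 + 6 = 19.5 weeks.
Conjugate update: add total count to the shape and total exposure to the rate, giving Gamma(138, 45/2).
Predictive mean over a 3-week window = T·E[λ|data] = 3·138/(45/2) = 92/5.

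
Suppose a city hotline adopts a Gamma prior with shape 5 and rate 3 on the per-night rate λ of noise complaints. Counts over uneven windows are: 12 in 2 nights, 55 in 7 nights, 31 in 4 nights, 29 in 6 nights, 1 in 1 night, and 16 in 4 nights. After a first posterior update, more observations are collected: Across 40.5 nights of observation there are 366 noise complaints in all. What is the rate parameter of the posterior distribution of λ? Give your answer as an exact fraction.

Total count: 12 + 55 + 31 + 29 + 1 + 16 = 144.
Total exposure: 2 + 7 + 4 + 6 + 1 + 4 = 24 nights.
After the first batch: Gamma(5 + 144, 3 + 24) = Gamma(149, 27).
Total count 366 over total exposure 40.5 nights.
After the second batch: Gamma(149 + 366, 27 + 40.5) = Gamma(515, 135/2).

135/2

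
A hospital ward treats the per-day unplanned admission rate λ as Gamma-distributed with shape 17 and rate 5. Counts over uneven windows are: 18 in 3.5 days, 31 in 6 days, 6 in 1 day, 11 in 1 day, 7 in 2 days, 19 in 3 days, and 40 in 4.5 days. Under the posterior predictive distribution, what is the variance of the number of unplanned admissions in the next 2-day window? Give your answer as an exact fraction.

2086/169

Total count: 18 + 31 + 6 + 11 + 7 + 19 + 40 = 132.
Total exposure: 3.5 + 6 + 1 + 1 + 2 + 3 + 4.5 = 21 days.
By Gamma–Poisson conjugacy, the posterior is Gamma(α + Σx, β + Σt) = Gamma(17 + 132, 5 + 21) = Gamma(149, 26).
The posterior predictive for a window of length T is Negative Binomial with variance T·α'·(β'+T)/β'² = 2·149·28/676 = 2086/169.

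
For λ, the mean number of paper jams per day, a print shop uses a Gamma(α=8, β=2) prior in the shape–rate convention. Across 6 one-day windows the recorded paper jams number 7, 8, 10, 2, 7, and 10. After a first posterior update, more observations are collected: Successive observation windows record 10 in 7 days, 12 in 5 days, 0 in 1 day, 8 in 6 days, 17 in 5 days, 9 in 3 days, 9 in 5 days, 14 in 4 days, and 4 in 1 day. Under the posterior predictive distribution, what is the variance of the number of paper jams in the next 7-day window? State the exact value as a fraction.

Total count: 7 + 8 + 10 + 2 + 7 + 10 = 44.
Total exposure: 6 days.
After the first batch: Gamma(8 + 44, 2 + 6) = Gamma(52, 8).
Total count: 10 + 12 + 0 + 8 + 17 + 9 + 9 + 14 + 4 = 83.
Total exposure: 7 + 5 + 1 + 6 + 5 + 3 + 5 + 4 + 1 = 37 days.
After the second batch: Gamma(52 + 83, 8 + 37) = Gamma(135, 45).
The posterior predictive for a window of length T is Negative Binomial with variance T·α'·(β'+T)/β'² = 7·135·52/2025 = 364/15.

364/15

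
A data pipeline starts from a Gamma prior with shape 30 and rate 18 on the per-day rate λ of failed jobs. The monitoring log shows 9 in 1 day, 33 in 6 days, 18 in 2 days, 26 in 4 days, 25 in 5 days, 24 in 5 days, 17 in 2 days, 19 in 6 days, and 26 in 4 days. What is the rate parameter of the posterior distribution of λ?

Total count: 9 + 33 + 18 + 26 + 25 + 24 + 17 + 19 + 26 = 197.
Total exposure: 1 + 6 + 2 + 4 + 5 + 5 + 2 + 6 + 4 = 35 days.
By Gamma–Poisson conjugacy, the posterior is Gamma(α + Σx, β + Σt) = Gamma(30 + 197, 18 + 35) = Gamma(227, 53).

53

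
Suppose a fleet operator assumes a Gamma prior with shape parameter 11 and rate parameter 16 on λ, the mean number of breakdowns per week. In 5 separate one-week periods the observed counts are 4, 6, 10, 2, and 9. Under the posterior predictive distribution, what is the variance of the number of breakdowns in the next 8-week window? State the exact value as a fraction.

Total count: 4 + 6 + 10 + 2 + 9 = 31.
Total exposure: 5 weeks.
Gamma(α, β) with Poisson data over total exposure Σt gives posterior Gamma(α+Σx, β+Σt) = Gamma(42, 21).
The posterior predictive for a window of length T is Negative Binomial with variance T·α'·(β'+T)/β'² = 8·42·29/441 = 464/21.

464/21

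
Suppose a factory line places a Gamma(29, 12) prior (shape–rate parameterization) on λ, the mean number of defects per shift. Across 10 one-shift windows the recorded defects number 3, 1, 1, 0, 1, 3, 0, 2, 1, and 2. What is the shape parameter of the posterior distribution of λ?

Total count: 3 + 1 + 1 + 0 + 1 + 3 + 0 + 2 + 1 + 2 = 14.
Total exposure: 10 shifts.
Conjugate update: add total count to the shape and total exposure to the rate, giving Gamma(43, 22).

43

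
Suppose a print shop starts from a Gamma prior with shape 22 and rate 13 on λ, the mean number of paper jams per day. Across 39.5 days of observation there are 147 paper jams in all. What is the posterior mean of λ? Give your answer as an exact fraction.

338/105

Total count 147 over total exposure 39.5 days.
Conjugate update: add total count to the shape and total exposure to the rate, giving Gamma(169, 105/2).
Posterior mean = α'/β' = 169/(105/2) = 338/105.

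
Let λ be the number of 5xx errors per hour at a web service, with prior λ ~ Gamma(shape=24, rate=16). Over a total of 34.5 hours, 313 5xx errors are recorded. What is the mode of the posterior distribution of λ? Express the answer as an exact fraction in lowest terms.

Total count 313 over total exposure 34.5 hours.
Posterior: α' = 24 + 313 = 337, β' = 16 + 34.5 = 101/2.
Posterior mode = (α'−1)/β' = 336/(101/2) = 672/101.

672/101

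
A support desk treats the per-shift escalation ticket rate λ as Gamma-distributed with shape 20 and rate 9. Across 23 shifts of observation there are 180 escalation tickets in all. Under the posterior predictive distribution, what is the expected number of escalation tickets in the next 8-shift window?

Total count 180 over total exposure 23 shifts.
The Gamma prior is conjugate for the Poisson rate, so λ | data ~ Gamma(20+180, 9+23) = Gamma(200, 32).
Predictive mean over an 8-shift window = T·E[λ|data] = 8·200/32 = 50.

50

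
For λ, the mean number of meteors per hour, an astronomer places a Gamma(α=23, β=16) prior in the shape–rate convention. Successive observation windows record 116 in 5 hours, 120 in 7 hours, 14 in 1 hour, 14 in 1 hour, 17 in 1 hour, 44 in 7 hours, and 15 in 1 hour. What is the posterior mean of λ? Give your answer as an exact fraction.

Total count: 116 + 120 + 14 + 14 + 17 + 44 + 15 = 340.
Total exposure: 5 + 7 + 1 + 1 + 1 + 7 + 1 = 23 hours.
Gamma(α, β) with Poisson data over total exposure Σt gives posterior Gamma(α+Σx, β+Σt) = Gamma(363, 39).
Posterior mean = α'/β' = 363/39 = 121/13.

121/13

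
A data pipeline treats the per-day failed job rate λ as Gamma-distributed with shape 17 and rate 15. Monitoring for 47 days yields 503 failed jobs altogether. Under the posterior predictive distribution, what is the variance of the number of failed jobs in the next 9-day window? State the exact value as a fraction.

83070/961

Total count 503 over total exposure 47 days.
The Gamma prior is conjugate for the Poisson rate, so λ | data ~ Gamma(17+503, 15+47) = Gamma(520, 62).
The posterior predictive for a window of length T is Negative Binomial with variance T·α'·(β'+T)/β'² = 9·520·71/3844 = 83070/961.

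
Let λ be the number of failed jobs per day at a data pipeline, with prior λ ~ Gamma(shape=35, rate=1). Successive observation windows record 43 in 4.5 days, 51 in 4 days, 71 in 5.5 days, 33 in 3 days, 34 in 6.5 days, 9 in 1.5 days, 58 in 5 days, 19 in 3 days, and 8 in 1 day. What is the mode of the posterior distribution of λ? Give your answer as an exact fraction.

Total count: 43 + 51 + 71 + 33 + 34 + 9 + 58 + 19 + 8 = 326.
Total exposure: 4.5 + 4 + 5.5 + 3 + 6.5 + 1.5 + 5 + 3 + 1 = 34 days.
Gamma(α, β) with Poisson data over total exposure Σt gives posterior Gamma(α+Σx, β+Σt) = Gamma(361, 35).
Posterior mode = (α'−1)/β' = 360/35 = 72/7.

72/7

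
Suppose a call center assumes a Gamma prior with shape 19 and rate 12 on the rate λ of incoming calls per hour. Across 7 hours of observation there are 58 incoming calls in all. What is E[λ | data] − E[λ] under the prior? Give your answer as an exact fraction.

Total count 58 over total exposure 7 hours.
Conjugate update: add total count to the shape and total exposure to the rate, giving Gamma(77, 19).
Posterior mean = 77/19 = 77/19; prior mean = 19/12 = 19/12. Difference = 77/19 − 19/12 = 563/228.

563/228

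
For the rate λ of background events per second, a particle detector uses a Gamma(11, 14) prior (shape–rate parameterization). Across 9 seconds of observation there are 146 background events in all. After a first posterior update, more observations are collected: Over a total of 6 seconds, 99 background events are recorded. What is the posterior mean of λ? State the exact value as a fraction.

Total count 146 over total exposure 9 seconds.
After the first batch: Gamma(11 + 146, 14 + 9) = Gamma(157, 23).
Total count 99 over total exposure 6 seconds.
After the second batch: Gamma(157 + 99, 23 + 6) = Gamma(256, 29).
Posterior mean = α'/β' = 256/29.

256/29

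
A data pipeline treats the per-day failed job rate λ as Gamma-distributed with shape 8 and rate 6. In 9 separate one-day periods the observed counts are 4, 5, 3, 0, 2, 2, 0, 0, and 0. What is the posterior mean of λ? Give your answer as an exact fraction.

Total count: 4 + 5 + 3 + 0 + 2 + 2 + 0 + 0 + 0 = 16.
Total exposure: 9 days.
The Gamma prior is conjugate for the Poisson rate, so λ | data ~ Gamma(8+16, 6+9) = Gamma(24, 15).
Posterior mean = α'/β' = 24/15 = 8/5.

8/5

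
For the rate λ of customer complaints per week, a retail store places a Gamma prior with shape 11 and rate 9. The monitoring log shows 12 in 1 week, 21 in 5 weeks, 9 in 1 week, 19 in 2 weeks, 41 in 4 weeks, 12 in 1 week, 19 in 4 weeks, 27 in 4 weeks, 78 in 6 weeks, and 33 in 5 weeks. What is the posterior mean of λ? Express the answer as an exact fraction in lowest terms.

Total count: 12 + 21 + 9 + 19 + 41 + 12 + 19 + 27 + 78 + 33 = 271.
Total exposure: 1 + 5 + 1 + 2 + 4 + 1 + 4 + 4 + 6 + 5 = 33 weeks.
Conjugate update: add total count to the shape and total exposure to the rate, giving Gamma(282, 42).
Posterior mean = α'/β' = 282/42 = 47/7.

47/7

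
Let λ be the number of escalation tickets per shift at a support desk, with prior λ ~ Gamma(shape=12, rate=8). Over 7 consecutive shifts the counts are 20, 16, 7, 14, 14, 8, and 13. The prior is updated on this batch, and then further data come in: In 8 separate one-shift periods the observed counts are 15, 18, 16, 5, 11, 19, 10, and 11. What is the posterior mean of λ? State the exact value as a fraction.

Total count: 20 + 16 + 7 + 14 + 14 + 8 + 13 = 92.
Total exposure: 7 shifts.
After the first batch: Gamma(12 + 92, 8 + 7) = Gamma(104, 15).
Total count: 15 + 18 + 16 + 5 + 11 + 19 + 10 + 11 = 105.
Total exposure: 8 shifts.
After the second batch: Gamma(104 + 105, 15 + 8) = Gamma(209, 23).
Posterior mean = α'/β' = 209/23.

209/23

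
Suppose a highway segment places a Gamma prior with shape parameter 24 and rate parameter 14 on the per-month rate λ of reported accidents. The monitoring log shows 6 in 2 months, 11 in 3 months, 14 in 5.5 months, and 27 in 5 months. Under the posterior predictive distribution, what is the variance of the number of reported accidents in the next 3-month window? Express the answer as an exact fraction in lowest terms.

Total count: 6 + 11 + 14 + 27 = 58.
Total exposure: 2 + 3 + 5.5 + 5 = 15.5 months.
By Gamma–Poisson conjugacy, the posterior is Gamma(α + Σx, β + Σt) = Gamma(24 + 58, 14 + 15.5) = Gamma(82, 59/2).
The posterior predictive for a window of length T is Negative Binomial with variance T·α'·(β'+T)/β'² = 3·82·(65/2)/(3481/4) = 31980/3481.

31980/3481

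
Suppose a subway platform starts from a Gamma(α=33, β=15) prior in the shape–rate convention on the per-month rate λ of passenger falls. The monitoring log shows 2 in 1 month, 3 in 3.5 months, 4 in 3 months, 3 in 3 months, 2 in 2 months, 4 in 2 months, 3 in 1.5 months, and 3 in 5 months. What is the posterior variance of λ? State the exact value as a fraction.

19/432

Total count: 2 + 3 + 4 + 3 + 2 + 4 + 3 + 3 = 24.
Total exposure: 1 + 3.5 + 3 + 3 + 2 + 2 + 1.5 + 5 = 21 months.
The Gamma prior is conjugate for the Poisson rate, so λ | data ~ Gamma(33+24, 15+21) = Gamma(57, 36).
Posterior variance = α'/β'² = 57/1296 = 19/432.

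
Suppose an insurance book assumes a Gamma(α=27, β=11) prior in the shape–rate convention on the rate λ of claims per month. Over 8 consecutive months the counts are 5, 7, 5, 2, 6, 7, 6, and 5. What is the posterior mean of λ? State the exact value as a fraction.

70/19

Total count: 5 + 7 + 5 + 2 + 6 + 7 + 6 + 5 = 43.
Total exposure: 8 months.
Gamma(α, β) with Poisson data over total exposure Σt gives posterior Gamma(α+Σx, β+Σt) = Gamma(70, 19).
Posterior mean = α'/β' = 70/19.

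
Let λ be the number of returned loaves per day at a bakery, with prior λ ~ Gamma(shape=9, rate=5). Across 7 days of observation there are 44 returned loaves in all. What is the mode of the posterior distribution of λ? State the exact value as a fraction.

13/3

Total count 44 over total exposure 7 days.
Conjugate update: add total count to the shape and total exposure to the rate, giving Gamma(53, 12).
Posterior mode = (α'−1)/β' = 52/12 = 13/3.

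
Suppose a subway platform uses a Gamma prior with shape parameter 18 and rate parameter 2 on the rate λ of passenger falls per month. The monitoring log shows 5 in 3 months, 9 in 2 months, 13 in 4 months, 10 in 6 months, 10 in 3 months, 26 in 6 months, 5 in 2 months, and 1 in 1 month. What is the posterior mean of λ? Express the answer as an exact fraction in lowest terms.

Total count: 5 + 9 + 13 + 10 + 10 + 26 + 5 + 1 = 79.
Total exposure: 3 + 2 + 4 + 6 + 3 + 6 + 2 + 1 = 27 months.
The Gamma prior is conjugate for the Poisson rate, so λ | data ~ Gamma(18+79, 2+27) = Gamma(97, 29).
Posterior mean = α'/β' = 97/29.

97/29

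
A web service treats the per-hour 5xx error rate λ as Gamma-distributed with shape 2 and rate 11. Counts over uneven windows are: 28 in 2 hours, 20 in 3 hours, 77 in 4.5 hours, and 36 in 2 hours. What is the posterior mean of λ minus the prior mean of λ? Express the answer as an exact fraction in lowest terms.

Total count: 28 + 20 + 77 + 36 = 161.
Total exposure: 2 + 3 + 4.5 + 2 = 11.5 hours.
By Gamma–Poisson conjugacy, the posterior is Gamma(α + Σx, β + Σt) = Gamma(2 + 161, 11 + 11.5) = Gamma(163, 45/2).
Posterior mean = 163/(45/2) = 326/45; prior mean = 2/11 = 2/11. Difference = 326/45 − 2/11 = 3496/495.

3496/495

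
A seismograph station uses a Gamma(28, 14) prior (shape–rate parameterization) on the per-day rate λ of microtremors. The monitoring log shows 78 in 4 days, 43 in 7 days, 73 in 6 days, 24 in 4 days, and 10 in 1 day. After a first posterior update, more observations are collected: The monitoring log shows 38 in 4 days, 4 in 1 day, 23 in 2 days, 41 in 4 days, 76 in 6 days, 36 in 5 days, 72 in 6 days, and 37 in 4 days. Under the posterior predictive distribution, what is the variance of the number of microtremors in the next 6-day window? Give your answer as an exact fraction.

64713/1156

Total count: 78 + 43 + 73 + 24 + 10 = 228.
Total exposure: 4 + 7 + 6 + 4 + 1 = 22 days.
After the first batch: Gamma(28 + 228, 14 + 22) = Gamma(256, 36).
Total count: 38 + 4 + 23 + 41 + 76 + 36 + 72 + 37 = 327.
Total exposure: 4 + 1 + 2 + 4 + 6 + 5 + 6 + 4 = 32 days.
After the second batch: Gamma(256 + 327, 36 + 32) = Gamma(583, 68).
The posterior predictive for a window of length T is Negative Binomial with variance T·α'·(β'+T)/β'² = 6·583·74/4624 = 64713/1156.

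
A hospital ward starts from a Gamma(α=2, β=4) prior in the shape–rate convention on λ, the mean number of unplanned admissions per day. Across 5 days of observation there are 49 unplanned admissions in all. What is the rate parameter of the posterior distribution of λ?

9

Total count 49 over total exposure 5 days.
By Gamma–Poisson conjugacy, the posterior is Gamma(α + Σx, β + Σt) = Gamma(2 + 49, 4 + 5) = Gamma(51, 9).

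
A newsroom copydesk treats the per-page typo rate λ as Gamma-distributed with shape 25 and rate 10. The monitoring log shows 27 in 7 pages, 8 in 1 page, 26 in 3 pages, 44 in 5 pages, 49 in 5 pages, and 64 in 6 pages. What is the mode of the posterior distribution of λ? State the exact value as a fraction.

242/37

Total count: 27 + 8 + 26 + 44 + 49 + 64 = 218.
Total exposure: 7 + 1 + 3 + 5 + 5 + 6 = 27 pages.
Posterior: α' = 25 + 218 = 243, β' = 10 + 27 = 37.
Posterior mode = (α'−1)/β' = 242/37.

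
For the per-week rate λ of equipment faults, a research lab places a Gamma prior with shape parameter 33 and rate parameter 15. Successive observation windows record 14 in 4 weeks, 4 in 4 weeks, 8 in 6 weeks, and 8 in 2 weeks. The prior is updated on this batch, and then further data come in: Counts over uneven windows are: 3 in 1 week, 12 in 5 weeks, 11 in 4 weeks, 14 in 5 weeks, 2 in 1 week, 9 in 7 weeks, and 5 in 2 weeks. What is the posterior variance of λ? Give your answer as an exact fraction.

123/3136

Total count: 14 + 4 + 8 + 8 = 34.
Total exposure: 4 + 4 + 6 + 2 = 16 weeks.
After the first batch: Gamma(33 + 34, 15 + 16) = Gamma(67, 31).
Total count: 3 + 12 + 11 + 14 + 2 + 9 + 5 = 56.
Total exposure: 1 + 5 + 4 + 5 + 1 + 7 + 2 = 25 weeks.
After the second batch: Gamma(67 + 56, 31 + 25) = Gamma(123, 56).
Posterior variance = α'/β'² = 123/3136.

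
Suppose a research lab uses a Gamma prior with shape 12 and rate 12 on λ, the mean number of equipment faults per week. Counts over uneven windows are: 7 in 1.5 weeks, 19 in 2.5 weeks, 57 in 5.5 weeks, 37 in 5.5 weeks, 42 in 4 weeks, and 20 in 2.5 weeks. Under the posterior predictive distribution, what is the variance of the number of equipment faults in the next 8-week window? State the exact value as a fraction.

Total count: 7 + 19 + 57 + 37 + 42 + 20 = 182.
Total exposure: 1.5 + 2.5 + 5.5 + 5.5 + 4 + 2.5 = 21.5 weeks.
Conjugate update: add total count to the shape and total exposure to the rate, giving Gamma(194, 67/2).
The posterior predictive for a window of length T is Negative Binomial with variance T·α'·(β'+T)/β'² = 8·194·(83/2)/(4489/4) = 257632/4489.

257632/4489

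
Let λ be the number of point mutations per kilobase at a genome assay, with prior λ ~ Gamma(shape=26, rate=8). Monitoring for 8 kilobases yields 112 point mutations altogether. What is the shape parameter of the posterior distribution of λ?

138

Total count 112 over total exposure 8 kilobases.
Posterior: α' = 26 + 112 = 138, β' = 8 + 8 = 16.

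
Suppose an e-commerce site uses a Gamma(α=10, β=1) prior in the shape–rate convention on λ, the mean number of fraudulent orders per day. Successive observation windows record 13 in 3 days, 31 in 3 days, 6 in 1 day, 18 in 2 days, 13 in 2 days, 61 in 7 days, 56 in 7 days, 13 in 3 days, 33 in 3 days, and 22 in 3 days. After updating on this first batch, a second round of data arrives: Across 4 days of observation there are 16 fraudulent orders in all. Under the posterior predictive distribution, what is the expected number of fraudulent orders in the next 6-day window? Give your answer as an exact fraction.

584/13

Total count: 13 + 31 + 6 + 18 + 13 + 61 + 56 + 13 + 33 + 22 = 266.
Total exposure: 3 + 3 + 1 + 2 + 2 + 7 + 7 + 3 + 3 + 3 = 34 days.
After the first batch: Gamma(10 + 266, 1 + 34) = Gamma(276, 35).
Total count 16 over total exposure 4 days.
After the second batch: Gamma(276 + 16, 35 + 4) = Gamma(292, 39).
Predictive mean over a 6-day window = T·E[λ|data] = 6·292/39 = 584/13.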